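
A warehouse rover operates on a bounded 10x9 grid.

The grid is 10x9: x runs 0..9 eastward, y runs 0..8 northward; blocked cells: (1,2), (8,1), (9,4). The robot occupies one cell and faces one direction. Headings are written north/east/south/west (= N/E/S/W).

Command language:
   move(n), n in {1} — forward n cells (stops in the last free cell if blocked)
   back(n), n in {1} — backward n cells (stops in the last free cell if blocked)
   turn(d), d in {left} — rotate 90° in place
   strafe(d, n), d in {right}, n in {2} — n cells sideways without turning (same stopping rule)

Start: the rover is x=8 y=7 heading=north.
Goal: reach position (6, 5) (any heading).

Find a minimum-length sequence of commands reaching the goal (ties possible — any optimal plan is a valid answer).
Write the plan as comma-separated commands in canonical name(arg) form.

back(1), back(1), turn(left), turn(left), strafe(right, 2)

initial: x=8 y=7 heading=north
t=1 back(1) ⇒ x=8 y=6 heading=north
t=2 back(1) ⇒ x=8 y=5 heading=north
t=3 turn(left) ⇒ x=8 y=5 heading=west
t=4 turn(left) ⇒ x=8 y=5 heading=south
t=5 strafe(right, 2) ⇒ x=6 y=5 heading=south
no 4-step plan works, so 5 is optimal.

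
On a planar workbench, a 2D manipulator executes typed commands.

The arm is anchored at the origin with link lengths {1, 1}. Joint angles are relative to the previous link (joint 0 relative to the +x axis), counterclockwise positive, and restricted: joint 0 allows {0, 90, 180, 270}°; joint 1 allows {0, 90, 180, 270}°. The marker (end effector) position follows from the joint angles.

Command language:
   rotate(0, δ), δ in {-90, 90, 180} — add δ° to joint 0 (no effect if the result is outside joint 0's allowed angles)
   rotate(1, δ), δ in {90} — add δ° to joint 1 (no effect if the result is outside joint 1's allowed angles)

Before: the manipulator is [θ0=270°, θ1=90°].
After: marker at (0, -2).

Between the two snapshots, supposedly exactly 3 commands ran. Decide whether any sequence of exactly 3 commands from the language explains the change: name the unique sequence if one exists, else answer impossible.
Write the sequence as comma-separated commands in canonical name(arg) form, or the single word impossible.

rotate(1, 90), rotate(1, 90), rotate(1, 90)

t0: [θ0=270°, θ1=90°]
t=1 rotate(1, 90) ⇒ [θ0=270°, θ1=180°]
t=2 rotate(1, 90) ⇒ [θ0=270°, θ1=270°]
t=3 rotate(1, 90) ⇒ [θ0=270°, θ1=0°]
all 64 alternatives checked — unique.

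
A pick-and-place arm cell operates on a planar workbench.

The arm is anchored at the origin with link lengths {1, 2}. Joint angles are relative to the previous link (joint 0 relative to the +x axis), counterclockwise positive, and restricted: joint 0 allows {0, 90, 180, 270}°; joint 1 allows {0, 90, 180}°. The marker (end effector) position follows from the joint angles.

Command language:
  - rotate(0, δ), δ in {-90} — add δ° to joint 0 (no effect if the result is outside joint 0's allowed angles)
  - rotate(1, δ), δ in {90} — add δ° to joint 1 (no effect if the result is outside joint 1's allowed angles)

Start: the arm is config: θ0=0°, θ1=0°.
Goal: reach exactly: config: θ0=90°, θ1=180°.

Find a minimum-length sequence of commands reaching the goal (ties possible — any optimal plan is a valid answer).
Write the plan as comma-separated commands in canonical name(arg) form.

rotate(0, -90), rotate(0, -90), rotate(0, -90), rotate(1, 90), rotate(1, 90)

t0: config: θ0=0°, θ1=0°
t=1 rotate(0, -90) ⇒ config: θ0=270°, θ1=0°
t=2 rotate(0, -90) ⇒ config: θ0=180°, θ1=0°
t=3 rotate(0, -90) ⇒ config: θ0=90°, θ1=0°
t=4 rotate(1, 90) ⇒ config: θ0=90°, θ1=90°
t=5 rotate(1, 90) ⇒ config: θ0=90°, θ1=180°
nothing shorter than 5 reaches the goal.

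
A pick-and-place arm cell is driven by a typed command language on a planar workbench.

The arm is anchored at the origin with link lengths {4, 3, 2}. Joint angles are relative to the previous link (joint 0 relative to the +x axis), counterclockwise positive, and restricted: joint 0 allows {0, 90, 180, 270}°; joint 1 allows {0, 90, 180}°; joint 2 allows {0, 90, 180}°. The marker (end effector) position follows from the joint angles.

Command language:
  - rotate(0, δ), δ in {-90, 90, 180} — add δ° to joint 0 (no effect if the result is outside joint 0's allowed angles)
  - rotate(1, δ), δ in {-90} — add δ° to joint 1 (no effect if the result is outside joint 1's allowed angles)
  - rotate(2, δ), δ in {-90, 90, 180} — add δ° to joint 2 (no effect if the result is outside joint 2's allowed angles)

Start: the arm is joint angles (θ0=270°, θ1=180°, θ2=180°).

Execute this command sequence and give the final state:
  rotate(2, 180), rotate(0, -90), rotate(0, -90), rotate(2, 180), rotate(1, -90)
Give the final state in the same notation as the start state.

joint angles (θ0=90°, θ1=90°, θ2=180°)

begin: joint angles (θ0=270°, θ1=180°, θ2=180°)
1. rotate(2, 180) → joint angles (θ0=270°, θ1=180°, θ2=0°)
2. rotate(0, -90) → joint angles (θ0=180°, θ1=180°, θ2=0°)
3. rotate(0, -90) → joint angles (θ0=90°, θ1=180°, θ2=0°)
4. rotate(2, 180) → joint angles (θ0=90°, θ1=180°, θ2=180°)
5. rotate(1, -90) → joint angles (θ0=90°, θ1=90°, θ2=180°)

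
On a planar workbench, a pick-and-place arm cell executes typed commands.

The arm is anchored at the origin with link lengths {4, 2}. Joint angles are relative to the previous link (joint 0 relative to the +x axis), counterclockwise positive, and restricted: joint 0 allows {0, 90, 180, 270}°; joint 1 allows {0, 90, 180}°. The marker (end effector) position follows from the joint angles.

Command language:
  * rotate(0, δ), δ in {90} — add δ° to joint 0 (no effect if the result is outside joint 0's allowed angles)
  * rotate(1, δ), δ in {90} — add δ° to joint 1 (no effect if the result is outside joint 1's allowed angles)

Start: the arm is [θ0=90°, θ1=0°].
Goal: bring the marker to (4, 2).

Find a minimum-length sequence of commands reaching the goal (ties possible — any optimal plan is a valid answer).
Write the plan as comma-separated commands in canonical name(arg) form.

rotate(0, 90), rotate(0, 90), rotate(0, 90), rotate(1, 90)

begin: [θ0=90°, θ1=0°]
t=1 rotate(0, 90) ⇒ [θ0=180°, θ1=0°]
t=2 rotate(0, 90) ⇒ [θ0=270°, θ1=0°]
t=3 rotate(0, 90) ⇒ [θ0=0°, θ1=0°]
t=4 rotate(1, 90) ⇒ [θ0=0°, θ1=90°]
shorter routes all fall short; 4 is best.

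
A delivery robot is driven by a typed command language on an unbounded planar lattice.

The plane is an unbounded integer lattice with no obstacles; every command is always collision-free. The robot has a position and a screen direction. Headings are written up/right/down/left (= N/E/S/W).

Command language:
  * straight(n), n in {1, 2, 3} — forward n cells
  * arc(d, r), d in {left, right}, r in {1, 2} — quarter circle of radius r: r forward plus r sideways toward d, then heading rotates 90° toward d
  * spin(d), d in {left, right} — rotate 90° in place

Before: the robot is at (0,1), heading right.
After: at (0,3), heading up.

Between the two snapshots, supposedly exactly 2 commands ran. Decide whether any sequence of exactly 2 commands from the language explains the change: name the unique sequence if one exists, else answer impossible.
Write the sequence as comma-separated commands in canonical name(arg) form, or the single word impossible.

key: cell and facing (now N) both changed — the 2 commands mix motion and turning
t0: at (0,1), heading right
t=1 spin(left) ⇒ at (0,1), heading up
t=2 straight(2) ⇒ at (0,3), heading up
no other 2-command option fits: unique.

spin(left), straight(2)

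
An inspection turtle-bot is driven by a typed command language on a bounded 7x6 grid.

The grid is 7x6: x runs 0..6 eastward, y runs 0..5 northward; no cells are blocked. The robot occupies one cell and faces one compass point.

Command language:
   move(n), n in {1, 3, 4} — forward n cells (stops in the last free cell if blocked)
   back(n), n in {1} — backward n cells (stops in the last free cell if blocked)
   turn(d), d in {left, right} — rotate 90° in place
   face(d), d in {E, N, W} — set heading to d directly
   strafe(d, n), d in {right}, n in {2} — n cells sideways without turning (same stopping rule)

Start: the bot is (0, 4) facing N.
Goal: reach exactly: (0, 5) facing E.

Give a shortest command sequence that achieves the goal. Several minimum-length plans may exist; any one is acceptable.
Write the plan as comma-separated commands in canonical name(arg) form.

from: (0, 4) facing N
step 1 (move(4)): (0, 5) facing N
step 2 (face(E)): (0, 5) facing E
shorter routes all fall short; 2 is best.

move(4), face(E)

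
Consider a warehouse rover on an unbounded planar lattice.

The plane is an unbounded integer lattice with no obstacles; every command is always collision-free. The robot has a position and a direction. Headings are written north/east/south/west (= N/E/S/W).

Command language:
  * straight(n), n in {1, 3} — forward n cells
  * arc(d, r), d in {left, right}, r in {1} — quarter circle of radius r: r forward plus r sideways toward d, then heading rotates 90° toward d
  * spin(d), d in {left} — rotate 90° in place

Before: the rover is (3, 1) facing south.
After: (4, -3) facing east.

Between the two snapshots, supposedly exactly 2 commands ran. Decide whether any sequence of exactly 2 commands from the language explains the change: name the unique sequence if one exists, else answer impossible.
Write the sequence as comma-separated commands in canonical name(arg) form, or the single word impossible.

straight(3), arc(left, 1)

key: running arc(left, 1) before straight(3) would end elsewhere — order is forced
t0: (3, 1) facing south
t=1 straight(3) ⇒ (3, -2) facing south
t=2 arc(left, 1) ⇒ (4, -3) facing east
no rival 2-sequence matches.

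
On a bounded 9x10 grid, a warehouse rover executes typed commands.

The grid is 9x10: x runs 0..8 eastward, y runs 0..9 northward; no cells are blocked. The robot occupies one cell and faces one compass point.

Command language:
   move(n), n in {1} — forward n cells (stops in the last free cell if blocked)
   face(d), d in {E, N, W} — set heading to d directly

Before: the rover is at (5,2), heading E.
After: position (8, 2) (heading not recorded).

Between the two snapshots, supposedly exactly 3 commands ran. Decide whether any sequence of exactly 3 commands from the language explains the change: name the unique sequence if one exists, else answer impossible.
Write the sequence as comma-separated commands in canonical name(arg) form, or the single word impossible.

begin: at (5,2), heading E
1. move(1) → at (6,2), heading E
2. move(1) → at (7,2), heading E
3. move(1) → at (8,2), heading E
no rival 3-sequence matches.

move(1), move(1), move(1)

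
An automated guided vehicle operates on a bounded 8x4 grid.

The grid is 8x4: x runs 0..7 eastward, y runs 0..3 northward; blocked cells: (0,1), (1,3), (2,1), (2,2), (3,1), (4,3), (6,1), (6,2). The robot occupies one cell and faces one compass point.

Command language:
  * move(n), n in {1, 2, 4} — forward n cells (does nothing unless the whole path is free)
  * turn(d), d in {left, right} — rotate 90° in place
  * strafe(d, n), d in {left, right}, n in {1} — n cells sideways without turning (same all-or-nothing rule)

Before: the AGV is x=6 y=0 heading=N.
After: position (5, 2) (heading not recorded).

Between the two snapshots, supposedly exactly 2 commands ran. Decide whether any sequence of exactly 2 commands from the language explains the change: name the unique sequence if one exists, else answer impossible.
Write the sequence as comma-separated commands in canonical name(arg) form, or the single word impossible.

key: running move(2) before strafe(left, 1) would end elsewhere — order is forced
begin: x=6 y=0 heading=N
1. strafe(left, 1) → x=5 y=0 heading=N
2. move(2) → x=5 y=2 heading=N
no rival 2-sequence matches.

strafe(left, 1), move(2)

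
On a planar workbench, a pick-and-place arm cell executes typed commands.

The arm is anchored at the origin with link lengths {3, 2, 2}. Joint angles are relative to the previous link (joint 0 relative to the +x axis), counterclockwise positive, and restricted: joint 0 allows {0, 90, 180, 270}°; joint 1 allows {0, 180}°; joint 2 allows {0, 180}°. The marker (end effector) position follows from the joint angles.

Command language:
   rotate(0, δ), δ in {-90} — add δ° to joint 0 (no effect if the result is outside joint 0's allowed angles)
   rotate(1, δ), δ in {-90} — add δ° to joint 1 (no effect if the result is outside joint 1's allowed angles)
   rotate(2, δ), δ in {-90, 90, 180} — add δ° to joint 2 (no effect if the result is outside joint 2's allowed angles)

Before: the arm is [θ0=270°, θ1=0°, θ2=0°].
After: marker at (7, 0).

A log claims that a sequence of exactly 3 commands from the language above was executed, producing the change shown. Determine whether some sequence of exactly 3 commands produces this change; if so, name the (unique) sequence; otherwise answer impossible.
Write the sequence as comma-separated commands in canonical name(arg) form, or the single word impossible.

initial: [θ0=270°, θ1=0°, θ2=0°]
[1] after rotate(0, -90): [θ0=180°, θ1=0°, θ2=0°]
[2] after rotate(0, -90): [θ0=90°, θ1=0°, θ2=0°]
[3] after rotate(0, -90): [θ0=0°, θ1=0°, θ2=0°]
no rival 3-sequence matches.

rotate(0, -90), rotate(0, -90), rotate(0, -90)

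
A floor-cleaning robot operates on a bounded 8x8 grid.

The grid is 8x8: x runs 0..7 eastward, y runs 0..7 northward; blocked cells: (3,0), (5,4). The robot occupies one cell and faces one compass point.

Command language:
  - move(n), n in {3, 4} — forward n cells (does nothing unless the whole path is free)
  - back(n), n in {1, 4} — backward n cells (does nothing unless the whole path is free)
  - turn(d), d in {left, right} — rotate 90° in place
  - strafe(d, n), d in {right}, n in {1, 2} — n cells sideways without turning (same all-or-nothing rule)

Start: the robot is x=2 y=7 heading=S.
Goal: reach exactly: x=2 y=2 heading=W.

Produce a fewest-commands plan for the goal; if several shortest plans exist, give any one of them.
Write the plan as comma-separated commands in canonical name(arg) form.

move(4), move(3), turn(right), strafe(right, 2)

initial: x=2 y=7 heading=S
t=1 move(4) ⇒ x=2 y=3 heading=S
t=2 move(3) ⇒ x=2 y=0 heading=S
t=3 turn(right) ⇒ x=2 y=0 heading=W
t=4 strafe(right, 2) ⇒ x=2 y=2 heading=W
nothing shorter than 4 reaches the goal.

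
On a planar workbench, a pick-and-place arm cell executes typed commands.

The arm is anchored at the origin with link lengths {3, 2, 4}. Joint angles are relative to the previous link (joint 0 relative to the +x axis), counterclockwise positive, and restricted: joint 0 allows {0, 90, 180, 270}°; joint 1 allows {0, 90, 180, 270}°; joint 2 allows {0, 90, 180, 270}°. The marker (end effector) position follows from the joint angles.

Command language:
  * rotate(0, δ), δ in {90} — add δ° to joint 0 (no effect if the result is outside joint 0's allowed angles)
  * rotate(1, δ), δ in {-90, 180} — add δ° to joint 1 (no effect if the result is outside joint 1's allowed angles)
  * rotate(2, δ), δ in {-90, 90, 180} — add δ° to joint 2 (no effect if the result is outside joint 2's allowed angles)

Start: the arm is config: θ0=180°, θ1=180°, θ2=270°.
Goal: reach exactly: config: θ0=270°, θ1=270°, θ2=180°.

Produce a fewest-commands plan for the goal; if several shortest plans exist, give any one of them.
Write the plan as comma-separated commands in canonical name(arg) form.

rotate(2, -90), rotate(1, 180), rotate(0, 90), rotate(1, -90)

initial: config: θ0=180°, θ1=180°, θ2=270°
1. rotate(2, -90) → config: θ0=180°, θ1=180°, θ2=180°
2. rotate(1, 180) → config: θ0=180°, θ1=0°, θ2=180°
3. rotate(0, 90) → config: θ0=270°, θ1=0°, θ2=180°
4. rotate(1, -90) → config: θ0=270°, θ1=270°, θ2=180°
nothing shorter than 4 reaches the goal.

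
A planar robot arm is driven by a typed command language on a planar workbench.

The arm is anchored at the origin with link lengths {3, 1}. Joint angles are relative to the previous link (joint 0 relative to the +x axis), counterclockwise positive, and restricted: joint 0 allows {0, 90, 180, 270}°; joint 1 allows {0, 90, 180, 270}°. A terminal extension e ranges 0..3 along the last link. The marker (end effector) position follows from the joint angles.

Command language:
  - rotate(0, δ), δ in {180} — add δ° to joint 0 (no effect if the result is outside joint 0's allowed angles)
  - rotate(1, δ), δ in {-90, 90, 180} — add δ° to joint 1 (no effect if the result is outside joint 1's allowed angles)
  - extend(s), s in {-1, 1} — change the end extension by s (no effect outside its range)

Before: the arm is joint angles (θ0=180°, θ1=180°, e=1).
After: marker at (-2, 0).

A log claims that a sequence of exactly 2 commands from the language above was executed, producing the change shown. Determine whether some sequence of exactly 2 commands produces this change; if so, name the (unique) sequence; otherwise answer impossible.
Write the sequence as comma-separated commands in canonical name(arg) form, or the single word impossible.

begin: joint angles (θ0=180°, θ1=180°, e=1)
step 1 (extend(-1)): joint angles (θ0=180°, θ1=180°, e=0)
step 2 (extend(-1)): joint angles (θ0=180°, θ1=180°, e=0)
all 36 alternatives checked — unique.

extend(-1), extend(-1)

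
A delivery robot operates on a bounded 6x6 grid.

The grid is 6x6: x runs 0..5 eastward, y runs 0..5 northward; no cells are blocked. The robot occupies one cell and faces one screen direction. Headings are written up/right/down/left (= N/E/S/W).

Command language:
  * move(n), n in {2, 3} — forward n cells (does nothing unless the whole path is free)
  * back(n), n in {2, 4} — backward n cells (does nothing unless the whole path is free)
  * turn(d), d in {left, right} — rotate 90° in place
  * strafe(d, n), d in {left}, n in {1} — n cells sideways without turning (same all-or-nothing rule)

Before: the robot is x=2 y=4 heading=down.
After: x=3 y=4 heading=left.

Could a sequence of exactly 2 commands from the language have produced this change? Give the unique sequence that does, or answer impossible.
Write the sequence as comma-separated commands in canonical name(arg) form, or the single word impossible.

strafe(left, 1), turn(right)

key: position moved to (3,4) AND the heading swung to W — translation plus rotation needed
start: x=2 y=4 heading=down
1. strafe(left, 1) → x=3 y=4 heading=down
2. turn(right) → x=3 y=4 heading=left
uniquely the one of 49 2-step routes that fits.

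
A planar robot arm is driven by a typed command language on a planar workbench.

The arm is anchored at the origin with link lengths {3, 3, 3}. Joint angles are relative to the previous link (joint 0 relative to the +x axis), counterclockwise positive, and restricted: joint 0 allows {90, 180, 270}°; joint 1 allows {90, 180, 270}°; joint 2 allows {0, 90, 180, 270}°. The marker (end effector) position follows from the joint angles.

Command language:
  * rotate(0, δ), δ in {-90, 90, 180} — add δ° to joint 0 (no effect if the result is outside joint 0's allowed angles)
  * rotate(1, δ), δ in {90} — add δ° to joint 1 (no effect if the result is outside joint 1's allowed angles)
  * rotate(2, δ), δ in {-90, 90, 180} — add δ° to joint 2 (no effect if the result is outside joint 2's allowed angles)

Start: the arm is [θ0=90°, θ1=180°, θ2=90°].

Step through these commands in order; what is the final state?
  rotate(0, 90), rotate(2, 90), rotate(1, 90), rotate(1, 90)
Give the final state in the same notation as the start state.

from: [θ0=90°, θ1=180°, θ2=90°]
[1] after rotate(0, 90): [θ0=180°, θ1=180°, θ2=90°]
[2] after rotate(2, 90): [θ0=180°, θ1=180°, θ2=180°]
[3] after rotate(1, 90): [θ0=180°, θ1=270°, θ2=180°]
[4] after rotate(1, 90): [θ0=180°, θ1=270°, θ2=180°]

[θ0=180°, θ1=270°, θ2=180°]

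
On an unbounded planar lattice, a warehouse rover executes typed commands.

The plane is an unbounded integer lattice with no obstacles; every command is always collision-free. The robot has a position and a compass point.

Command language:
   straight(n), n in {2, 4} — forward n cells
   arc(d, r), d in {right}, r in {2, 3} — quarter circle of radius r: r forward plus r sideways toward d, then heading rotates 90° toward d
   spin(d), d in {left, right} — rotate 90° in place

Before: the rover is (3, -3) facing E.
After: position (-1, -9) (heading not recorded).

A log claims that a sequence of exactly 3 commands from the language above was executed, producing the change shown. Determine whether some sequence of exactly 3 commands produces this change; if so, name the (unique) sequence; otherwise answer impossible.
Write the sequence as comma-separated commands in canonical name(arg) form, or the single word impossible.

key: order matters: swapping arc(right, 3) and straight(4) lands elsewhere
begin: (3, -3) facing E
step 1 (arc(right, 3)): (6, -6) facing S
step 2 (arc(right, 3)): (3, -9) facing W
step 3 (straight(4)): (-1, -9) facing W
no rival 3-sequence matches.

arc(right, 3), arc(right, 3), straight(4)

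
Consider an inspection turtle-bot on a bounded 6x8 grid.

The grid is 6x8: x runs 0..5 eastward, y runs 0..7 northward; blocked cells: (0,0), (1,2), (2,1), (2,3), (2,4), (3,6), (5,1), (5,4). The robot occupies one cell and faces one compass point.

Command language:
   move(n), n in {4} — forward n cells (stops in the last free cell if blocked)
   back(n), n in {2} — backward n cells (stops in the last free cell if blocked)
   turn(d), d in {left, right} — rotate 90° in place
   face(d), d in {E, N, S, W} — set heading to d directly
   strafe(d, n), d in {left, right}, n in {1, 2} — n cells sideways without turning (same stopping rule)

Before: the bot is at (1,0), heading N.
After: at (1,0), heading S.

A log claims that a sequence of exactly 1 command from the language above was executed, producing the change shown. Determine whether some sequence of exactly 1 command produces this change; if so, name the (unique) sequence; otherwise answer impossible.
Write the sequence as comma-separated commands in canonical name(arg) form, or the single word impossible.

face(S)

key: parked at (1,0) the whole time — nothing moves the robot
t0: at (1,0), heading N
step 1 (face(S)): at (1,0), heading S
no rival 1-sequence matches.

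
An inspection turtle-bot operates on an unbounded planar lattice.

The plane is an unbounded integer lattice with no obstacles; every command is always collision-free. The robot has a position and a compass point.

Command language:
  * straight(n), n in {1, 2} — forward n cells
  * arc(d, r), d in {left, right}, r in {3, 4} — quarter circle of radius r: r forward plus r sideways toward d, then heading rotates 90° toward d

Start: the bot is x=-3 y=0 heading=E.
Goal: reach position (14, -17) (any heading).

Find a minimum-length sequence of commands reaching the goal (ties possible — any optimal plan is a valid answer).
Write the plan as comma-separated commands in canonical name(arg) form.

initial: x=-3 y=0 heading=E
[1] after arc(right, 4): x=1 y=-4 heading=S
[2] after arc(left, 4): x=5 y=-8 heading=E
[3] after arc(right, 3): x=8 y=-11 heading=S
[4] after arc(left, 3): x=11 y=-14 heading=E
[5] after arc(right, 3): x=14 y=-17 heading=S
shorter routes all fall short; 5 is best.

arc(right, 4), arc(left, 4), arc(right, 3), arc(left, 3), arc(right, 3)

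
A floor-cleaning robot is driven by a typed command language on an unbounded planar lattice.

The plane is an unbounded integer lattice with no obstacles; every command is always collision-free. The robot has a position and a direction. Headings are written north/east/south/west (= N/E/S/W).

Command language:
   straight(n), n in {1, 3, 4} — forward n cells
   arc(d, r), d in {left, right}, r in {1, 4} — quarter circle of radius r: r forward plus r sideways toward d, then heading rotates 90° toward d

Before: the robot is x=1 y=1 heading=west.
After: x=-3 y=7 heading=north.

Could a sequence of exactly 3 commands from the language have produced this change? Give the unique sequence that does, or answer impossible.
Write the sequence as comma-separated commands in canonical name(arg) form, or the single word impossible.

key: running straight(1) before arc(right, 4) would end elsewhere — order is forced
initial: x=1 y=1 heading=west
[1] after arc(right, 4): x=-3 y=5 heading=north
[2] after straight(1): x=-3 y=6 heading=north
[3] after straight(1): x=-3 y=7 heading=north
no rival 3-sequence matches.

arc(right, 4), straight(1), straight(1)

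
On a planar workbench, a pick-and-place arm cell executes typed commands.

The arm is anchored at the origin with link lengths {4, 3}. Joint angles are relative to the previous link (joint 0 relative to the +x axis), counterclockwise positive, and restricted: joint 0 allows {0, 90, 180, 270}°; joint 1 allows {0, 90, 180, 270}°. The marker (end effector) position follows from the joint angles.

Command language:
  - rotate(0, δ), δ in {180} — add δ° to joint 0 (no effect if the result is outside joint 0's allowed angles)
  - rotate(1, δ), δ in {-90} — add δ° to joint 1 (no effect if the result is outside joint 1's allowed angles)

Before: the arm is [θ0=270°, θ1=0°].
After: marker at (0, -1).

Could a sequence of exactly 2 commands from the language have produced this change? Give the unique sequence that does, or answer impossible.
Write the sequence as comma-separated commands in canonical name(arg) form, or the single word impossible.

rotate(1, -90), rotate(1, -90)

initial: [θ0=270°, θ1=0°]
step 1 (rotate(1, -90)): [θ0=270°, θ1=270°]
step 2 (rotate(1, -90)): [θ0=270°, θ1=180°]
uniquely the one of 4 2-step routes that fits.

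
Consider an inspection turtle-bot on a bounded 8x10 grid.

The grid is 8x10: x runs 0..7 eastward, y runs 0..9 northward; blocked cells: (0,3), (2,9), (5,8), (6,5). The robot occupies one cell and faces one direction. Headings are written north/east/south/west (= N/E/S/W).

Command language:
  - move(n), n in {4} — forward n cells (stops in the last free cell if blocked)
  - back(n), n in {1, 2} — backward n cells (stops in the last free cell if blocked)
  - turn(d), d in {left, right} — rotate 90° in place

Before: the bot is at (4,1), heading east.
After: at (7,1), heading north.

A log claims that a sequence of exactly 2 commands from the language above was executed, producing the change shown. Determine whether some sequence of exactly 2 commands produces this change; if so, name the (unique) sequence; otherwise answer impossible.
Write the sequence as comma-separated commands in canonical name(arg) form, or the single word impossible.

key: order matters: swapping move(4) and turn(left) lands elsewhere
t0: at (4,1), heading east
1. move(4) → at (7,1), heading east
2. turn(left) → at (7,1), heading north
all 25 alternatives checked — unique.

move(4), turn(left)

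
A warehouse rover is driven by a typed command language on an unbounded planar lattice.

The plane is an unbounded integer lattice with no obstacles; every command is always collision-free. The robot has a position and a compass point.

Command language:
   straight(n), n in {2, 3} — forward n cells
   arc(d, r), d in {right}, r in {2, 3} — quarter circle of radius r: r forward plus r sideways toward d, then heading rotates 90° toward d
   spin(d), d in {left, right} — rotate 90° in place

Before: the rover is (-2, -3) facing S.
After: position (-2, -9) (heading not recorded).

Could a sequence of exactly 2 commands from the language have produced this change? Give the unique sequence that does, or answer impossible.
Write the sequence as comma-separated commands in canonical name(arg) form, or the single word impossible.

t0: (-2, -3) facing S
1. straight(3) → (-2, -6) facing S
2. straight(3) → (-2, -9) facing S
no other 2-command option fits: unique.

straight(3), straight(3)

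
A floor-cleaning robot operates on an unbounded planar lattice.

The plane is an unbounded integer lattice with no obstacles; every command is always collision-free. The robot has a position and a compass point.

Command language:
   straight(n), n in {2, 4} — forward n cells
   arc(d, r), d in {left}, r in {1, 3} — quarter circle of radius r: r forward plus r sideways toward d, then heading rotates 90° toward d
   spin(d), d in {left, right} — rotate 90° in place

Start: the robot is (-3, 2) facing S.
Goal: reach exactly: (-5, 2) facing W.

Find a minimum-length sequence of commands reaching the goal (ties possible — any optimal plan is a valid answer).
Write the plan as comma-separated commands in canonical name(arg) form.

spin(right), straight(2)

begin: (-3, 2) facing S
step 1 (spin(right)): (-3, 2) facing W
step 2 (straight(2)): (-5, 2) facing W
nothing shorter than 2 reaches the goal.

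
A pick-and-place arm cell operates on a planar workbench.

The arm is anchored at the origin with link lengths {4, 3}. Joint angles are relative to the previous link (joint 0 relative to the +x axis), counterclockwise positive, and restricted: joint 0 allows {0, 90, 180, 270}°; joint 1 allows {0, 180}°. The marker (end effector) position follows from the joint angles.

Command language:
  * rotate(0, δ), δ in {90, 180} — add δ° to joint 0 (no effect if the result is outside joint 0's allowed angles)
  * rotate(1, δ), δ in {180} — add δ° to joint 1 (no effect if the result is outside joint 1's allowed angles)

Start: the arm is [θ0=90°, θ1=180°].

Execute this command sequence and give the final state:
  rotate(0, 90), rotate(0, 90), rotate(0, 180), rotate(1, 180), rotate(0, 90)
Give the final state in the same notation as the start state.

from: [θ0=90°, θ1=180°]
1. rotate(0, 90) → [θ0=180°, θ1=180°]
2. rotate(0, 90) → [θ0=270°, θ1=180°]
3. rotate(0, 180) → [θ0=90°, θ1=180°]
4. rotate(1, 180) → [θ0=90°, θ1=0°]
5. rotate(0, 90) → [θ0=180°, θ1=0°]

[θ0=180°, θ1=0°]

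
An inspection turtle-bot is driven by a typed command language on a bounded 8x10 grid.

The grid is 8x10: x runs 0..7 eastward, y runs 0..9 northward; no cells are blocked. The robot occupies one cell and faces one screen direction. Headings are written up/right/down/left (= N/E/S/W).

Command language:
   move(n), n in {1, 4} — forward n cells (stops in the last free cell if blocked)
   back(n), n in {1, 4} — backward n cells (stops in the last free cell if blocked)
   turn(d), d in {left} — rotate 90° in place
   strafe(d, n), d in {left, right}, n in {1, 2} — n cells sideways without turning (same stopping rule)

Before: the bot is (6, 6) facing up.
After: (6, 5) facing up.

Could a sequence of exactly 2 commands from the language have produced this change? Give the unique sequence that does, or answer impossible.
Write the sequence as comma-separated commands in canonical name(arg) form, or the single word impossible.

key: still facing N at the end — nothing in the sequence rotates
t0: (6, 6) facing up
step 1 (move(4)): (6, 9) facing up
step 2 (back(4)): (6, 5) facing up
no rival 2-sequence matches.

move(4), back(4)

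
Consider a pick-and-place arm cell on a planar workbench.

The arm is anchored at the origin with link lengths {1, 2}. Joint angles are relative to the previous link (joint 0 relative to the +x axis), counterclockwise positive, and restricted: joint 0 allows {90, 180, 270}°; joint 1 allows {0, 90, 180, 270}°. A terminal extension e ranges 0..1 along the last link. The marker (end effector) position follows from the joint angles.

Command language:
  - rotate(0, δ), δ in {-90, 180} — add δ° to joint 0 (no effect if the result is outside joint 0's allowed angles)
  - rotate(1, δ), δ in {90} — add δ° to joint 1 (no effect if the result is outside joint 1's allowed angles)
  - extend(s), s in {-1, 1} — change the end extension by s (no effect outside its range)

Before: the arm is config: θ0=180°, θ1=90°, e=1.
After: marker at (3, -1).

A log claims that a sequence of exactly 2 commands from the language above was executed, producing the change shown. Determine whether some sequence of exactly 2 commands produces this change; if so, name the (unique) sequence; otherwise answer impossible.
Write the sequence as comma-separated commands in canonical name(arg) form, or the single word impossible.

rotate(0, -90), rotate(0, 180)

key: order matters: swapping rotate(0, -90) and rotate(0, 180) lands elsewhere
begin: config: θ0=180°, θ1=90°, e=1
t=1 rotate(0, -90) ⇒ config: θ0=90°, θ1=90°, e=1
t=2 rotate(0, 180) ⇒ config: θ0=270°, θ1=90°, e=1
no other 2-command option fits: unique.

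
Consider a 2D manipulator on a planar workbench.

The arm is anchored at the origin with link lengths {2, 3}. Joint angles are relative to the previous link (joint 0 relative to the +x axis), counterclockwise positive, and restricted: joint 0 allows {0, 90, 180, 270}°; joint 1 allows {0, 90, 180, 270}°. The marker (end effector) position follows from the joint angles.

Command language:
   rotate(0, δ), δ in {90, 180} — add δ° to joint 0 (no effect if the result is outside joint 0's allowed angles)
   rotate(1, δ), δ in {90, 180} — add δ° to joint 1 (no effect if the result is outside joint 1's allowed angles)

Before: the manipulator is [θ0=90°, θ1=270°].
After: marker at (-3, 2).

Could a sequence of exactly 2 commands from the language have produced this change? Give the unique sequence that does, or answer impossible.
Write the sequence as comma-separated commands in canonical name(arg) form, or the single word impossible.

initial: [θ0=90°, θ1=270°]
t=1 rotate(1, 90) ⇒ [θ0=90°, θ1=0°]
t=2 rotate(1, 90) ⇒ [θ0=90°, θ1=90°]
no other 2-command option fits: unique.

rotate(1, 90), rotate(1, 90)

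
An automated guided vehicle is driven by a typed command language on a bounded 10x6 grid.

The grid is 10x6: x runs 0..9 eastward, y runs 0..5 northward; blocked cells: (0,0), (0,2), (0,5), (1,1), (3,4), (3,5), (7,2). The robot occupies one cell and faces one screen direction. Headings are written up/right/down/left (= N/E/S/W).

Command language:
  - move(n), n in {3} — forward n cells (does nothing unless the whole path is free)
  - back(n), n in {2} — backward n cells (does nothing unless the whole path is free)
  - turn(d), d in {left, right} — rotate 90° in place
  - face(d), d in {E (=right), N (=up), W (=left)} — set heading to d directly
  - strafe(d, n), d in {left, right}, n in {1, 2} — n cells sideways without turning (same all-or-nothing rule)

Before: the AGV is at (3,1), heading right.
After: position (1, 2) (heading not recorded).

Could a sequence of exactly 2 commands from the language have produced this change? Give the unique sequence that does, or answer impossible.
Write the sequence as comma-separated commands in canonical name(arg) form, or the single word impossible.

key: running back(2) before strafe(left, 1) would end elsewhere — order is forced
initial: at (3,1), heading right
[1] after strafe(left, 1): at (3,2), heading right
[2] after back(2): at (1,2), heading right
no rival 2-sequence matches.

strafe(left, 1), back(2)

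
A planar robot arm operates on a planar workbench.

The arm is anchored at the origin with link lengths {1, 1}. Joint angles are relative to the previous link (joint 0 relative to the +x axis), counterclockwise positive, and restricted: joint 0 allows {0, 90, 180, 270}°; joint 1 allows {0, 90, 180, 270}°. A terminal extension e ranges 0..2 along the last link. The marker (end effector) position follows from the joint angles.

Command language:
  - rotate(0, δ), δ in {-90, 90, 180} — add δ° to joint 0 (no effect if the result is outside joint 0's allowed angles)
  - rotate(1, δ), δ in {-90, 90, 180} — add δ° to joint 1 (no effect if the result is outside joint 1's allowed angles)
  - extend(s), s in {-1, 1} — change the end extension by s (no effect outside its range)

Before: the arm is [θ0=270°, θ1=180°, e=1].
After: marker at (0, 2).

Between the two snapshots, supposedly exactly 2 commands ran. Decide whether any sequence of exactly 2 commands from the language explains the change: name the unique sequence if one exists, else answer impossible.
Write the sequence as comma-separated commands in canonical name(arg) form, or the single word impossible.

t0: [θ0=270°, θ1=180°, e=1]
[1] after extend(1): [θ0=270°, θ1=180°, e=2]
[2] after extend(1): [θ0=270°, θ1=180°, e=2]
uniquely the one of 64 2-step routes that fits.

extend(1), extend(1)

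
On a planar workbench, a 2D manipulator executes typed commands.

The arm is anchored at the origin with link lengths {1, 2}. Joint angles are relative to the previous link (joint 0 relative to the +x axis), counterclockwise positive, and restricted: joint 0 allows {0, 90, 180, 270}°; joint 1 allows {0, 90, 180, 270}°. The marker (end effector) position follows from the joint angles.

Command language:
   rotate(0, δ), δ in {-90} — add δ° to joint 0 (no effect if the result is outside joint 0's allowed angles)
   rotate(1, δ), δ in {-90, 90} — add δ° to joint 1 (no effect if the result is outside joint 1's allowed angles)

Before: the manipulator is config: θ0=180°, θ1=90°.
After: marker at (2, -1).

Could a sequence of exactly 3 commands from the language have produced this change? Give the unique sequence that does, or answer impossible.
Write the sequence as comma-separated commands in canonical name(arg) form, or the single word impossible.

rotate(0, -90), rotate(0, -90), rotate(0, -90)

from: config: θ0=180°, θ1=90°
step 1 (rotate(0, -90)): config: θ0=90°, θ1=90°
step 2 (rotate(0, -90)): config: θ0=0°, θ1=90°
step 3 (rotate(0, -90)): config: θ0=270°, θ1=90°
all 27 alternatives checked — unique.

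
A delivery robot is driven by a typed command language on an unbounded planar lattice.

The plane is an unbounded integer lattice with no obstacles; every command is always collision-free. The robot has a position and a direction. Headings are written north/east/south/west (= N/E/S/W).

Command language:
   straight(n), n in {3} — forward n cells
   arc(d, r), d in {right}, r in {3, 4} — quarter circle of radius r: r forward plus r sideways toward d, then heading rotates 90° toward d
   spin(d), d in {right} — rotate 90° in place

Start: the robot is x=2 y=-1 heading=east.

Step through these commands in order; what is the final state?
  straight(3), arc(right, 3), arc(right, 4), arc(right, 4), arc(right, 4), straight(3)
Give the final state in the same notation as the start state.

x=7 y=0 heading=east

from: x=2 y=-1 heading=east
[1] after straight(3): x=5 y=-1 heading=east
[2] after arc(right, 3): x=8 y=-4 heading=south
[3] after arc(right, 4): x=4 y=-8 heading=west
[4] after arc(right, 4): x=0 y=-4 heading=north
[5] after arc(right, 4): x=4 y=0 heading=east
[6] after straight(3): x=7 y=0 heading=east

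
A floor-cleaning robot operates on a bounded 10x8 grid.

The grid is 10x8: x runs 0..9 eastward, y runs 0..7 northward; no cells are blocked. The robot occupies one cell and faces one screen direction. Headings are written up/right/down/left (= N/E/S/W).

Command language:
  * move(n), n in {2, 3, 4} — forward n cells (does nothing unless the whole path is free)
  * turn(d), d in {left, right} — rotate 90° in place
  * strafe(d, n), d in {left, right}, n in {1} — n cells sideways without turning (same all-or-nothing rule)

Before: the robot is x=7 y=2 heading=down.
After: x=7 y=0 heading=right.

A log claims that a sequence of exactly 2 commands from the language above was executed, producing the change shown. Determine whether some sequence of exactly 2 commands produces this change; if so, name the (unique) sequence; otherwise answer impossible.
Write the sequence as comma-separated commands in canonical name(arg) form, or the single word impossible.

key: running turn(left) before move(2) would end elsewhere — order is forced
begin: x=7 y=2 heading=down
t=1 move(2) ⇒ x=7 y=0 heading=down
t=2 turn(left) ⇒ x=7 y=0 heading=right
uniquely the one of 49 2-step routes that fits.

move(2), turn(left)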